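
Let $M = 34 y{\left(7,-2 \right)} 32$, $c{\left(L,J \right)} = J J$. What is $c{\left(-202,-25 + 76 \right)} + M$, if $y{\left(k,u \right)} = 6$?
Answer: $9129$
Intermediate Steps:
$c{\left(L,J \right)} = J^{2}$
$M = 6528$ ($M = 34 \cdot 6 \cdot 32 = 204 \cdot 32 = 6528$)
$c{\left(-202,-25 + 76 \right)} + M = \left(-25 + 76\right)^{2} + 6528 = 51^{2} + 6528 = 2601 + 6528 = 9129$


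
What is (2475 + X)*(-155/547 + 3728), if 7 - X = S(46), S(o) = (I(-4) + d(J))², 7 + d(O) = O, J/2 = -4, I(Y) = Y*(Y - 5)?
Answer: 4161723501/547 ≈ 7.6083e+6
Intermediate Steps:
I(Y) = Y*(-5 + Y)
J = -8 (J = 2*(-4) = -8)
d(O) = -7 + O
S(o) = 441 (S(o) = (-4*(-5 - 4) + (-7 - 8))² = (-4*(-9) - 15)² = (36 - 15)² = 21² = 441)
X = -434 (X = 7 - 1*441 = 7 - 441 = -434)
(2475 + X)*(-155/547 + 3728) = (2475 - 434)*(-155/547 + 3728) = 2041*(-155*1/547 + 3728) = 2041*(-155/547 + 3728) = 2041*(2039061/547) = 4161723501/547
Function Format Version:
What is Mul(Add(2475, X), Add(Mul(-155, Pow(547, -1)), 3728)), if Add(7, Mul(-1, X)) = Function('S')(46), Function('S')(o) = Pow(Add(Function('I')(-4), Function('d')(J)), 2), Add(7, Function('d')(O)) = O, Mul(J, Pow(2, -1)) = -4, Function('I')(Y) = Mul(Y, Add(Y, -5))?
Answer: Rational(4161723501, 547) ≈ 7.6083e+6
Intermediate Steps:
Function('I')(Y) = Mul(Y, Add(-5, Y))
J = -8 (J = Mul(2, -4) = -8)
Function('d')(O) = Add(-7, O)
Function('S')(o) = 441 (Function('S')(o) = Pow(Add(Mul(-4, Add(-5, -4)), Add(-7, -8)), 2) = Pow(Add(Mul(-4, -9), -15), 2) = Pow(Add(36, -15), 2) = Pow(21, 2) = 441)
X = -434 (X = Add(7, Mul(-1, 441)) = Add(7, -441) = -434)
Mul(Add(2475, X), Add(Mul(-155, Pow(547, -1)), 3728)) = Mul(Add(2475, -434), Add(Mul(-155, Pow(547, -1)), 3728)) = Mul(2041, Add(Mul(-155, Rational(1, 547)), 3728)) = Mul(2041, Add(Rational(-155, 547), 3728)) = Mul(2041, Rational(2039061, 547)) = Rational(4161723501, 547)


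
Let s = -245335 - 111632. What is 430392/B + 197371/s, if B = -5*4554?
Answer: -8784993263/451563255 ≈ -19.455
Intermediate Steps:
s = -356967
B = -22770
430392/B + 197371/s = 430392/(-22770) + 197371/(-356967) = 430392*(-1/22770) + 197371*(-1/356967) = -71732/3795 - 197371/356967 = -8784993263/451563255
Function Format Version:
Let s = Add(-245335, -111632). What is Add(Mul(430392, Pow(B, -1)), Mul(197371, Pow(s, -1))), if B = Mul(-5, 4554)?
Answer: Rational(-8784993263, 451563255) ≈ -19.455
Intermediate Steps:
s = -356967
B = -22770
Add(Mul(430392, Pow(B, -1)), Mul(197371, Pow(s, -1))) = Add(Mul(430392, Pow(-22770, -1)), Mul(197371, Pow(-356967, -1))) = Add(Mul(430392, Rational(-1, 22770)), Mul(197371, Rational(-1, 356967))) = Add(Rational(-71732, 3795), Rational(-197371, 356967)) = Rational(-8784993263, 451563255)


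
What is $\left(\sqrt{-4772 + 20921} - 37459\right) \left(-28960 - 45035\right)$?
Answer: $2771778705 - 73995 \sqrt{16149} \approx 2.7624 \cdot 10^{9}$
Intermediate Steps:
$\left(\sqrt{-4772 + 20921} - 37459\right) \left(-28960 - 45035\right) = \left(\sqrt{16149} - 37459\right) \left(-73995\right) = \left(-37459 + \sqrt{16149}\right) \left(-73995\right) = 2771778705 - 73995 \sqrt{16149}$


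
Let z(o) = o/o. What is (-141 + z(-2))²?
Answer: 19600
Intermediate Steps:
z(o) = 1
(-141 + z(-2))² = (-141 + 1)² = (-140)² = 19600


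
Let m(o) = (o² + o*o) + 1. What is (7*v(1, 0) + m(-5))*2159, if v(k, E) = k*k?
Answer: 125222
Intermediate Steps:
v(k, E) = k²
m(o) = 1 + 2*o² (m(o) = (o² + o²) + 1 = 2*o² + 1 = 1 + 2*o²)
(7*v(1, 0) + m(-5))*2159 = (7*1² + (1 + 2*(-5)²))*2159 = (7*1 + (1 + 2*25))*2159 = (7 + (1 + 50))*2159 = (7 + 51)*2159 = 58*2159 = 125222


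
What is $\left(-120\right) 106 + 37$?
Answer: $-12683$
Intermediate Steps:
$\left(-120\right) 106 + 37 = -12720 + 37 = -12683$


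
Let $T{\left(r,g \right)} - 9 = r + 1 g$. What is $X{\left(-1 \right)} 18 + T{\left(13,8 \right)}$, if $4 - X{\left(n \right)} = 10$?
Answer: $-78$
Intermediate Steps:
$T{\left(r,g \right)} = 9 + g + r$ ($T{\left(r,g \right)} = 9 + \left(r + 1 g\right) = 9 + \left(r + g\right) = 9 + \left(g + r\right) = 9 + g + r$)
$X{\left(n \right)} = -6$ ($X{\left(n \right)} = 4 - 10 = -6$)
$X{\left(-1 \right)} 18 + T{\left(13,8 \right)} = \left(-6\right) 18 + \left(9 + 8 + 13\right) = -108 + 30 = -78$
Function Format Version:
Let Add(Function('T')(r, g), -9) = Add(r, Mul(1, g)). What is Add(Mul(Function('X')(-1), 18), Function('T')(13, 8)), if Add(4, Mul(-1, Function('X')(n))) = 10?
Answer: -78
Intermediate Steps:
Function('T')(r, g) = Add(9, g, r) (Function('T')(r, g) = Add(9, Add(r, Mul(1, g))) = Add(9, Add(r, g)) = Add(9, Add(g, r)) = Add(9, g, r))
Function('X')(n) = -6 (Function('X')(n) = Add(4, Mul(-1, 10)) = Add(4, -10) = -6)
Add(Mul(Function('X')(-1), 18), Function('T')(13, 8)) = Add(Mul(-6, 18), Add(9, 8, 13)) = Add(-108, 30) = -78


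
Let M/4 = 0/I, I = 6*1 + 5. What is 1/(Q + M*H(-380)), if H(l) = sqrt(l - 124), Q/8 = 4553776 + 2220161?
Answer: 1/54191496 ≈ 1.8453e-8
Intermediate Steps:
I = 11 (I = 6 + 5 = 11)
M = 0 (M = 4*(0/11) = 4*(0*(1/11)) = 4*0 = 0)
Q = 54191496 (Q = 8*(4553776 + 2220161) = 8*6773937 = 54191496)
H(l) = sqrt(-124 + l)
1/(Q + M*H(-380)) = 1/(54191496 + 0*sqrt(-124 - 380)) = 1/(54191496 + 0*sqrt(-504)) = 1/(54191496 + 0*(6*I*sqrt(14))) = 1/(54191496 + 0) = 1/54191496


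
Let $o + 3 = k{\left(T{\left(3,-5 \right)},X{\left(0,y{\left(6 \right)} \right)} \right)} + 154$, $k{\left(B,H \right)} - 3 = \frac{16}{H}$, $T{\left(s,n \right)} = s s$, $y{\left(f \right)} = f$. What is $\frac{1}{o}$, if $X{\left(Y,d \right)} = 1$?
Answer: $\frac{1}{170} \approx 0.0058824$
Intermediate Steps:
$T{\left(s,n \right)} = s^{2}$
$k{\left(B,H \right)} = 3 + \frac{16}{H}$
$o = 170$ ($o = -3 + \left(\left(3 + \frac{16}{1}\right) + 154\right) = -3 + \left(\left(3 + 16 \cdot 1\right) + 154\right) = -3 + \left(\left(3 + 16\right) + 154\right) = -3 + \left(19 + 154\right) = -3 + 173 = 170$)
$\frac{1}{o} = \frac{1}{170}$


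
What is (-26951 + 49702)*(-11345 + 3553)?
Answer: -177275792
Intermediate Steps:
(-26951 + 49702)*(-11345 + 3553) = 22751*(-7792) = -177275792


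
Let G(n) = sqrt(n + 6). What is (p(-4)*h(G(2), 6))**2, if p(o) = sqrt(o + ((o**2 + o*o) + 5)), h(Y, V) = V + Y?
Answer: 1452 + 792*sqrt(2) ≈ 2572.1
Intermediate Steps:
G(n) = sqrt(6 + n)
p(o) = sqrt(5 + o + 2*o**2) (p(o) = sqrt(o + ((o**2 + o**2) + 5)) = sqrt(o + (2*o**2 + 5)) = sqrt(o + (5 + 2*o**2)) = sqrt(5 + o + 2*o**2))
(p(-4)*h(G(2), 6))**2 = (sqrt(5 - 4 + 2*(-4)**2)*(6 + sqrt(6 + 2)))**2 = (sqrt(5 - 4 + 2*16)*(6 + sqrt(8)))**2 = (sqrt(5 - 4 + 32)*(6 + 2*sqrt(2)))**2 = (sqrt(33)*(6 + 2*sqrt(2)))**2 = 33*(6 + 2*sqrt(2))**2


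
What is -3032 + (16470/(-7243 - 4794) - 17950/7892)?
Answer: -144186964759/47498002 ≈ -3035.6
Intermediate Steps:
-3032 + (16470/(-7243 - 4794) - 17950/7892) = -3032 + (16470/(-12037) - 17950*1/7892) = -3032 + (16470*(-1/12037) - 8975/3946) = -3032 + (-16470/12037 - 8975/3946) = -3032 - 173022695/47498002 = -144186964759/47498002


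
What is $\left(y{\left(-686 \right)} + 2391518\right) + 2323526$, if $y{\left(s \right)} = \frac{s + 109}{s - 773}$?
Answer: $\frac{6879249773}{1459} \approx 4.715 \cdot 10^{6}$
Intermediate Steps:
$y{\left(s \right)} = \frac{109 + s}{-773 + s}$ ($y{\left(s \right)} = \frac{109 + s}{s - 773} = \frac{109 + s}{-773 + s}$)
$\left(y{\left(-686 \right)} + 2391518\right) + 2323526 = \left(\frac{109 - 686}{-773 - 686} + 2391518\right) + 2323526 = \left(\frac{1}{-1459} \left(-577\right) + 2391518\right) + 2323526 = \left(\left(- \frac{1}{1459}\right) \left(-577\right) + 2391518\right) + 2323526 = \left(\frac{577}{1459} + 2391518\right) + 2323526 = \frac{3489225339}{1459} + 2323526 = \frac{6879249773}{1459}$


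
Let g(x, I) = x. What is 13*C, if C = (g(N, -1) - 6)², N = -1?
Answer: 637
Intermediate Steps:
C = 49 (C = (-1 - 6)² = (-7)² = 49)
13*C = 13*49 = 637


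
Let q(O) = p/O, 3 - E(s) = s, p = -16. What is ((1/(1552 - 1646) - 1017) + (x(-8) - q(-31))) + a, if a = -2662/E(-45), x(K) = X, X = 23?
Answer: -36715879/34968 ≈ -1050.0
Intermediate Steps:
x(K) = 23
E(s) = 3 - s
q(O) = -16/O
a = -1331/24 (a = -2662/(3 - 1*(-45)) = -2662/(3 + 45) = -2662/48 = -2662*1/48 = -1331/24 ≈ -55.458)
((1/(1552 - 1646) - 1017) + (x(-8) - q(-31))) + a = ((1/(1552 - 1646) - 1017) + (23 - (-16)/(-31))) - 1331/24 = ((1/(-94) - 1017) + (23 - (-16)*(-1)/31)) - 1331/24 = ((-1/94 - 1017) + (23 - 1*16/31)) - 1331/24 = (-95599/94 + (23 - 16/31)) - 1331/24 = (-95599/94 + 697/31) - 1331/24 = -2898051/2914 - 1331/24 = -36715879/34968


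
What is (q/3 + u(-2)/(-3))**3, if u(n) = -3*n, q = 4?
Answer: -8/27 ≈ -0.29630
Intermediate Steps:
(q/3 + u(-2)/(-3))**3 = (4/3 - 3*(-2)/(-3))**3 = (4*(1/3) + 6*(-1/3))**3 = (4/3 - 2)**3 = (-2/3)**3 = -8/27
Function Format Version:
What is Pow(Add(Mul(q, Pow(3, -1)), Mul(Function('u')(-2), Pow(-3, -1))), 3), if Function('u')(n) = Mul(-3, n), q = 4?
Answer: Rational(-8, 27) ≈ -0.29630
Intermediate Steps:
Pow(Add(Mul(q, Pow(3, -1)), Mul(Function('u')(-2), Pow(-3, -1))), 3) = Pow(Add(Mul(4, Pow(3, -1)), Mul(Mul(-3, -2), Pow(-3, -1))), 3) = Pow(Add(Mul(4, Rational(1, 3)), Mul(6, Rational(-1, 3))), 3) = Pow(Add(Rational(4, 3), -2), 3) = Pow(Rational(-2, 3), 3) = Rational(-8, 27)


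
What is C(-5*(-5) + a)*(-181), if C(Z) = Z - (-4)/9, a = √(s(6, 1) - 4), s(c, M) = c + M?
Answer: -41449/9 - 181*√3 ≈ -4918.9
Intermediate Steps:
s(c, M) = M + c
a = √3 (a = √((1 + 6) - 4) = √(7 - 4) = √3 ≈ 1.7320)
C(Z) = 4/9 + Z (C(Z) = Z - (-4)/9 = Z - 1*(-4/9) = Z + 4/9 = 4/9 + Z)
C(-5*(-5) + a)*(-181) = (4/9 + (-5*(-5) + √3))*(-181) = (4/9 + (25 + √3))*(-181) = (229/9 + √3)*(-181) = -41449/9 - 181*√3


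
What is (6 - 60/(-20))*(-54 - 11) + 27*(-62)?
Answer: -2259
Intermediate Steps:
(6 - 60/(-20))*(-54 - 11) + 27*(-62) = (6 - 60*(-1/20))*(-65) - 1674 = (6 + 3)*(-65) - 1674 = 9*(-65) - 1674 = -585 - 1674 = -2259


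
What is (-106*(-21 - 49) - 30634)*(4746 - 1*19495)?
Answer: 342383286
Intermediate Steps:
(-106*(-21 - 49) - 30634)*(4746 - 1*19495) = (-106*(-70) - 30634)*(4746 - 19495) = (7420 - 30634)*(-14749) = -23214*(-14749) = 342383286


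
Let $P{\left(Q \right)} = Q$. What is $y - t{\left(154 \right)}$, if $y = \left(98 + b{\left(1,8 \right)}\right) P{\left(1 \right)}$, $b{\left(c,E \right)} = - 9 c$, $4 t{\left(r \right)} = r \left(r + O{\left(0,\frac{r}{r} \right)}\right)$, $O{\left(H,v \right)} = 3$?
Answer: $- \frac{11911}{2} \approx -5955.5$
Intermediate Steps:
$t{\left(r \right)} = \frac{r \left(3 + r\right)}{4}$ ($t{\left(r \right)} = \frac{r \left(r + 3\right)}{4} = \frac{r \left(3 + r\right)}{4}$)
$y = 89$ ($y = \left(98 - 9\right) 1 = 89 \cdot 1 = 89$)
$y - t{\left(154 \right)} = 89 - \frac{1}{4} \cdot 154 \left(3 + 154\right) = 89 - \frac{1}{4} \cdot 154 \cdot 157 = 89 - \frac{12089}{2} = - \frac{11911}{2}$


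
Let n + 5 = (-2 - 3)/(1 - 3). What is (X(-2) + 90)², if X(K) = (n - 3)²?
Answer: 231361/16 ≈ 14460.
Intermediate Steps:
n = -5/2 (n = -5 + (-2 - 3)/(1 - 3) = -5 - 5/(-2) = -5 - 5*(-½) = -5 + 5/2 = -5/2 ≈ -2.5000)
X(K) = 121/4 (X(K) = (-5/2 - 3)² = (-11/2)² = 121/4)
(X(-2) + 90)² = (121/4 + 90)² = (481/4)² = 231361/16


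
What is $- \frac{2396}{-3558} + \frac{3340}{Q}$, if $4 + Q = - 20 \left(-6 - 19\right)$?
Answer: $\frac{1634017}{220596} \approx 7.4073$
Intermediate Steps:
$Q = 496$ ($Q = -4 - 20 \left(-6 - 19\right) = -4 - -500 = -4 + 500 = 496$)
$- \frac{2396}{-3558} + \frac{3340}{Q} = - \frac{2396}{-3558} + \frac{3340}{496} = \left(-2396\right) \left(- \frac{1}{3558}\right) + 3340 \cdot \frac{1}{496} = \frac{1198}{1779} + \frac{835}{124} = \frac{1634017}{220596}$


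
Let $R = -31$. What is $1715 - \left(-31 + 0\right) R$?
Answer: $754$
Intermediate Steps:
$1715 - \left(-31 + 0\right) R = 1715 - \left(-31 + 0\right) \left(-31\right) = 1715 - \left(-31\right) \left(-31\right) = 1715 - 961 = 754$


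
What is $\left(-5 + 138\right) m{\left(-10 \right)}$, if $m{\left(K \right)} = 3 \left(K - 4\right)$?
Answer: $-5586$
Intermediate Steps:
$m{\left(K \right)} = -12 + 3 K$ ($m{\left(K \right)} = 3 \left(-4 + K\right) = -12 + 3 K$)
$\left(-5 + 138\right) m{\left(-10 \right)} = \left(-5 + 138\right) \left(-12 + 3 \left(-10\right)\right) = 133 \left(-12 - 30\right) = 133 \left(-42\right) = -5586$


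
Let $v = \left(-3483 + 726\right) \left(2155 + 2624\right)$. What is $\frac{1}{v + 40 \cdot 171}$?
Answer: $- \frac{1}{13168863} \approx -7.5937 \cdot 10^{-8}$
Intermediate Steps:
$v = -13175703$ ($v = \left(-2757\right) 4779 = -13175703$)
$\frac{1}{v + 40 \cdot 171} = \frac{1}{-13175703 + 40 \cdot 171} = \frac{1}{-13175703 + 6840} = \frac{1}{-13168863} = - \frac{1}{13168863}$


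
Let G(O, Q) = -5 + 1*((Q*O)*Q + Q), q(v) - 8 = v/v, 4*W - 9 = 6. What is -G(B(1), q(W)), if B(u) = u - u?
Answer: -4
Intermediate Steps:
W = 15/4 (W = 9/4 + (1/4)*6 = 9/4 + 3/2 = 15/4 ≈ 3.7500)
B(u) = 0
q(v) = 9 (q(v) = 8 + v/v = 8 + 1 = 9)
G(O, Q) = -5 + Q + O*Q**2 (G(O, Q) = -5 + 1*((O*Q)*Q + Q) = -5 + 1*(O*Q**2 + Q) = -5 + 1*(Q + O*Q**2) = -5 + (Q + O*Q**2) = -5 + Q + O*Q**2)
-G(B(1), q(W)) = -(-5 + 9 + 0*9**2) = -(-5 + 9 + 0*81) = -(-5 + 9 + 0) = -1*4 = -4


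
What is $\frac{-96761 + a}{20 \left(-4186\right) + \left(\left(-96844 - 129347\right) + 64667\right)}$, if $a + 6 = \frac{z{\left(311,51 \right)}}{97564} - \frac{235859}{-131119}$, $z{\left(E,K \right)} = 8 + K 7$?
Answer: $\frac{1237868218917061}{3137282426984304} \approx 0.39457$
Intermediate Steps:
$z{\left(E,K \right)} = 8 + 7 K$
$a = - \frac{53695758785}{12792494116}$ ($a = -6 + \left(\frac{8 + 7 \cdot 51}{97564} - \frac{235859}{-131119}\right) = -6 + \left(\left(8 + 357\right) \frac{1}{97564} - - \frac{235859}{131119}\right) = -6 + \left(365 \cdot \frac{1}{97564} + \frac{235859}{131119}\right) = -6 + \left(\frac{365}{97564} + \frac{235859}{131119}\right) = -6 + \frac{23059205911}{12792494116} = - \frac{53695758785}{12792494116} \approx -4.1974$)
$\frac{-96761 + a}{20 \left(-4186\right) + \left(\left(-96844 - 129347\right) + 64667\right)} = \frac{-96761 - \frac{53695758785}{12792494116}}{20 \left(-4186\right) + \left(\left(-96844 - 129347\right) + 64667\right)} = - \frac{1237868218917061}{12792494116 \left(-83720 + \left(-226191 + 64667\right)\right)} = - \frac{1237868218917061}{12792494116 \left(-83720 - 161524\right)} = - \frac{1237868218917061}{12792494116 \left(-245244\right)} = \left(- \frac{1237868218917061}{12792494116}\right) \left(- \frac{1}{245244}\right) = \frac{1237868218917061}{3137282426984304}$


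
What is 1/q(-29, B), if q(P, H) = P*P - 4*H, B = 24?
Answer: 1/745 ≈ 0.0013423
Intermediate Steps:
q(P, H) = P² - 4*H
1/q(-29, B) = 1/((-29)² - 4*24) = 1/(841 - 96) = 1/745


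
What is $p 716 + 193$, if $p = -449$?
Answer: $-321291$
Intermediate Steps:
$p 716 + 193 = \left(-449\right) 716 + 193 = -321484 + 193 = -321291$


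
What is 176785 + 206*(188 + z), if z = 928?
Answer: 406681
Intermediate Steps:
176785 + 206*(188 + z) = 176785 + 206*(188 + 928) = 176785 + 206*1116 = 176785 + 229896 = 406681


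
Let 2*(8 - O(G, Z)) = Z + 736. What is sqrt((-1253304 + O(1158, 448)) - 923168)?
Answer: 4*I*sqrt(136066) ≈ 1475.5*I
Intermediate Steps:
O(G, Z) = -360 - Z/2 (O(G, Z) = 8 - (Z + 736)/2 = 8 - (736 + Z)/2 = 8 + (-368 - Z/2) = -360 - Z/2)
sqrt((-1253304 + O(1158, 448)) - 923168) = sqrt((-1253304 + (-360 - 1/2*448)) - 923168) = sqrt((-1253304 + (-360 - 224)) - 923168) = sqrt((-1253304 - 584) - 923168) = sqrt(-1253888 - 923168) = sqrt(-2177056) = 4*I*sqrt(136066)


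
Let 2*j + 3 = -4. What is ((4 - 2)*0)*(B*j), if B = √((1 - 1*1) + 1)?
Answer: 0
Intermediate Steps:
j = -7/2 (j = -3/2 + (½)*(-4) = -3/2 - 2 = -7/2 ≈ -3.5000)
B = 1 (B = √((1 - 1) + 1) = √(0 + 1) = √1 = 1)
((4 - 2)*0)*(B*j) = ((4 - 2)*0)*(1*(-7/2)) = (2*0)*(-7/2) = 0*(-7/2) = 0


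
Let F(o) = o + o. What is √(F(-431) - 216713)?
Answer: 15*I*√967 ≈ 466.45*I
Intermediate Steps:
F(o) = 2*o
√(F(-431) - 216713) = √(2*(-431) - 216713) = √(-862 - 216713) = √(-217575) = 15*I*√967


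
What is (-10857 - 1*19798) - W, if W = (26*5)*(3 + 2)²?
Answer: -33905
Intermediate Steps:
W = 3250 (W = 130*5² = 130*25 = 3250)
(-10857 - 1*19798) - W = (-10857 - 1*19798) - 1*3250 = (-10857 - 19798) - 3250 = -30655 - 3250 = -33905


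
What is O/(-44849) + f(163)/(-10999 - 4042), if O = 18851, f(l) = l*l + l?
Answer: -211777337/96367687 ≈ -2.1976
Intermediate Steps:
f(l) = l + l² (f(l) = l² + l = l + l²)
O/(-44849) + f(163)/(-10999 - 4042) = 18851/(-44849) + (163*(1 + 163))/(-10999 - 4042) = 18851*(-1/44849) + (163*164)/(-15041) = -2693/6407 + 26732*(-1/15041) = -2693/6407 - 26732/15041 = -211777337/96367687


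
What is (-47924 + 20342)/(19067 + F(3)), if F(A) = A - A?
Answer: -27582/19067 ≈ -1.4466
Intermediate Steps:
F(A) = 0
(-47924 + 20342)/(19067 + F(3)) = (-47924 + 20342)/(19067 + 0) = -27582/19067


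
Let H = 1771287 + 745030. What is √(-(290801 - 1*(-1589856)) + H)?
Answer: 2*√158915 ≈ 797.28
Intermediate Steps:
H = 2516317
√(-(290801 - 1*(-1589856)) + H) = √(-(290801 - 1*(-1589856)) + 2516317) = √(-(290801 + 1589856) + 2516317) = √(-1*1880657 + 2516317) = √(-1880657 + 2516317) = √635660 = 2*√158915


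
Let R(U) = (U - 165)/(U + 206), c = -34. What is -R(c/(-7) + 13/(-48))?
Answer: 53899/70757 ≈ 0.76175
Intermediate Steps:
R(U) = (-165 + U)/(206 + U)
-R(c/(-7) + 13/(-48)) = -(-165 + (-34/(-7) + 13/(-48)))/(206 + (-34/(-7) + 13/(-48))) = -(-165 + (-34*(-1/7) + 13*(-1/48)))/(206 + (-34*(-1/7) + 13*(-1/48))) = -(-165 + (34/7 - 13/48))/(206 + (34/7 - 13/48)) = -(-165 + 1541/336)/(206 + 1541/336) = -(-53899)/(70757/336*336) = -336*(-53899)/(70757*336) = -1*(-53899/70757) = 53899/70757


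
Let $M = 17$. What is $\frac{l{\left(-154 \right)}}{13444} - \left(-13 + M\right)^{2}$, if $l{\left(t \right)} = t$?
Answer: $- \frac{107629}{6722} \approx -16.011$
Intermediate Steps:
$\frac{l{\left(-154 \right)}}{13444} - \left(-13 + M\right)^{2} = - \frac{154}{13444} - \left(-13 + 17\right)^{2} = \left(-154\right) \frac{1}{13444} - 4^{2} = - \frac{77}{6722} - 16 = - \frac{107629}{6722}$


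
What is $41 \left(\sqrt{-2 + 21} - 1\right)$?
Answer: $-41 + 41 \sqrt{19} \approx 137.71$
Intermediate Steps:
$41 \left(\sqrt{-2 + 21} - 1\right) = 41 \left(\sqrt{19} - 1\right) = 41 \left(-1 + \sqrt{19}\right) = -41 + 41 \sqrt{19}$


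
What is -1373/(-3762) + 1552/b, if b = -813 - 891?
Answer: -145793/267102 ≈ -0.54583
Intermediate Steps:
b = -1704
-1373/(-3762) + 1552/b = -1373/(-3762) + 1552/(-1704) = -1373*(-1/3762) + 1552*(-1/1704) = 1373/3762 - 194/213 = -145793/267102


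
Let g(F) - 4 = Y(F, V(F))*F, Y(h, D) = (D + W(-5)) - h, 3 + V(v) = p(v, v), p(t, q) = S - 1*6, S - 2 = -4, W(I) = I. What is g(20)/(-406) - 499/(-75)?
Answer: 128147/15225 ≈ 8.4169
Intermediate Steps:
S = -2 (S = 2 - 4 = -2)
p(t, q) = -8 (p(t, q) = -2 - 1*6 = -2 - 6 = -8)
V(v) = -11 (V(v) = -3 - 8 = -11)
Y(h, D) = -5 + D - h (Y(h, D) = (D - 5) - h = (-5 + D) - h = -5 + D - h)
g(F) = 4 + F*(-16 - F) (g(F) = 4 + (-5 - 11 - F)*F = 4 + (-16 - F)*F = 4 + F*(-16 - F))
g(20)/(-406) - 499/(-75) = (4 - 1*20*(16 + 20))/(-406) - 499/(-75) = (4 - 1*20*36)*(-1/406) - 499*(-1/75) = (4 - 720)*(-1/406) + 499/75 = -716*(-1/406) + 499/75 = 358/203 + 499/75 = 128147/15225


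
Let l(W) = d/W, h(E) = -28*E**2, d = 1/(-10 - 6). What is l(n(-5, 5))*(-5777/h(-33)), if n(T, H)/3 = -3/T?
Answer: -28885/4390848 ≈ -0.0065785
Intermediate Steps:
n(T, H) = -9/T (n(T, H) = 3*(-3/T) = -9/T)
d = -1/16 (d = 1/(-16) = -1/16 ≈ -0.062500)
l(W) = -1/(16*W)
l(n(-5, 5))*(-5777/h(-33)) = (-1/(16*((-9/(-5)))))*(-5777/((-28*(-33)**2))) = (-1/(16*((-9*(-1/5)))))*(-5777/((-28*1089))) = (-1/(16*9/5))*(-5777/(-30492)) = (-1/16*5/9)*(-5777*(-1/30492)) = -5/144*5777/30492 = -28885/4390848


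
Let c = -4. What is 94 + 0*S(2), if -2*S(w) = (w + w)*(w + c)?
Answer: 94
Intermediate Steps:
S(w) = -w*(-4 + w) (S(w) = -(w + w)*(w - 4)/2 = -2*w*(-4 + w)/2 = -w*(-4 + w))
94 + 0*S(2) = 94 + 0*(2*(4 - 1*2)) = 94 + 0*(2*(4 - 2)) = 94 + 0*(2*2) = 94 + 0*4 = 94 + 0 = 94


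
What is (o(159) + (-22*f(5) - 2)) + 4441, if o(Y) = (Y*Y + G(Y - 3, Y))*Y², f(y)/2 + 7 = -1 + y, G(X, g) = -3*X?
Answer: 627302024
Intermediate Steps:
f(y) = -16 + 2*y (f(y) = -14 + 2*(-1 + y) = -14 + (-2 + 2*y) = -16 + 2*y)
o(Y) = Y²*(9 + Y² - 3*Y) (o(Y) = (Y*Y - 3*(Y - 3))*Y² = (Y² - 3*(-3 + Y))*Y² = (Y² + (9 - 3*Y))*Y² = (9 + Y² - 3*Y)*Y² = Y²*(9 + Y² - 3*Y))
(o(159) + (-22*f(5) - 2)) + 4441 = (159²*(9 + 159² - 3*159) + (-22*(-16 + 2*5) - 2)) + 4441 = (25281*(9 + 25281 - 477) + (-22*(-16 + 10) - 2)) + 4441 = (25281*24813 + (-22*(-6) - 2)) + 4441 = (627297453 + (132 - 2)) + 4441 = (627297453 + 130) + 4441 = 627297583 + 4441 = 627302024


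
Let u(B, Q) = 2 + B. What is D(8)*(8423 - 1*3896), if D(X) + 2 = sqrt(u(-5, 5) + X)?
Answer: -9054 + 4527*sqrt(5) ≈ 1068.7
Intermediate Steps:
D(X) = -2 + sqrt(-3 + X) (D(X) = -2 + sqrt((2 - 5) + X) = -2 + sqrt(-3 + X))
D(8)*(8423 - 1*3896) = (-2 + sqrt(-3 + 8))*(8423 - 1*3896) = (-2 + sqrt(5))*(8423 - 3896) = (-2 + sqrt(5))*4527 = -9054 + 4527*sqrt(5)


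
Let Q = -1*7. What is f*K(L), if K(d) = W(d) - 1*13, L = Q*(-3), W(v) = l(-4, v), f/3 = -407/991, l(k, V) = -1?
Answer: 17094/991 ≈ 17.249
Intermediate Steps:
Q = -7
f = -1221/991 (f = 3*(-407/991) = -1221/991 ≈ -1.2321)
W(v) = -1
L = 21 (L = -7*(-3) = 21)
K(d) = -14 (K(d) = -1 - 1*13 = -1 - 13 = -14)
f*K(L) = -1221/991*(-14) = 17094/991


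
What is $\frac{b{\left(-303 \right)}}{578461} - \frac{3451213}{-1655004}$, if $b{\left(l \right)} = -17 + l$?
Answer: $\frac{153527886301}{73642712988} \approx 2.0848$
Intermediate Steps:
$\frac{b{\left(-303 \right)}}{578461} - \frac{3451213}{-1655004} = \frac{-17 - 303}{578461} - \frac{3451213}{-1655004} = \left(-320\right) \frac{1}{578461} - - \frac{3451213}{1655004} = - \frac{320}{578461} + \frac{3451213}{1655004} = \frac{153527886301}{73642712988}$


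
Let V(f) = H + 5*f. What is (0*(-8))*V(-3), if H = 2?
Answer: 0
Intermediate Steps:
V(f) = 2 + 5*f
(0*(-8))*V(-3) = (0*(-8))*(2 + 5*(-3)) = 0*(2 - 15) = 0*(-13) = 0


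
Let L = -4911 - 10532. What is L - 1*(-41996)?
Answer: 26553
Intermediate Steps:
L = -15443
L - 1*(-41996) = -15443 - 1*(-41996) = -15443 + 41996 = 26553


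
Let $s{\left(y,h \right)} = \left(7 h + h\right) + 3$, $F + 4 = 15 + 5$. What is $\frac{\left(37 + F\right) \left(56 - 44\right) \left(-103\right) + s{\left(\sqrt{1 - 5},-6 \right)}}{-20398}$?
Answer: $\frac{65553}{20398} \approx 3.2137$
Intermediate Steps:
$F = 16$ ($F = -4 + \left(15 + 5\right) = -4 + 20 = 16$)
$s{\left(y,h \right)} = 3 + 8 h$ ($s{\left(y,h \right)} = 8 h + 3 = 3 + 8 h$)
$\frac{\left(37 + F\right) \left(56 - 44\right) \left(-103\right) + s{\left(\sqrt{1 - 5},-6 \right)}}{-20398} = \frac{\left(37 + 16\right) \left(56 - 44\right) \left(-103\right) + \left(3 + 8 \left(-6\right)\right)}{-20398} = \left(53 \cdot 12 \left(-103\right) + \left(3 - 48\right)\right) \left(- \frac{1}{20398}\right) = \left(636 \left(-103\right) - 45\right) \left(- \frac{1}{20398}\right) = \left(-65508 - 45\right) \left(- \frac{1}{20398}\right) = \left(-65553\right) \left(- \frac{1}{20398}\right) = \frac{65553}{20398}$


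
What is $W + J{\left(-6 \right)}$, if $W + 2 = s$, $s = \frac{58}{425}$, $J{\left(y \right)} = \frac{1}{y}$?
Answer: $- \frac{5177}{2550} \approx -2.0302$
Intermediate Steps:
$s = \frac{58}{425}$ ($s = 58 \cdot \frac{1}{425} = \frac{58}{425} \approx 0.13647$)
$W = - \frac{792}{425}$ ($W = -2 + \frac{58}{425} = - \frac{792}{425} \approx -1.8635$)
$W + J{\left(-6 \right)} = - \frac{792}{425} + \frac{1}{-6} = - \frac{792}{425} - \frac{1}{6} = - \frac{5177}{2550}$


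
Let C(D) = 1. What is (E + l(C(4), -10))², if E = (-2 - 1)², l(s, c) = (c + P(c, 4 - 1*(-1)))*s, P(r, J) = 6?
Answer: 25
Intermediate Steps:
l(s, c) = s*(6 + c) (l(s, c) = (c + 6)*s = (6 + c)*s = s*(6 + c))
E = 9 (E = (-3)² = 9)
(E + l(C(4), -10))² = (9 + 1*(6 - 10))² = (9 + 1*(-4))² = (9 - 4)² = 5² = 25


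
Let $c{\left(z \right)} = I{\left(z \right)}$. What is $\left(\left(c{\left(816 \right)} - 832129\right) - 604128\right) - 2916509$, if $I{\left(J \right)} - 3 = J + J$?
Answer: $-4351131$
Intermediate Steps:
$I{\left(J \right)} = 3 + 2 J$ ($I{\left(J \right)} = 3 + \left(J + J\right) = 3 + 2 J$)
$c{\left(z \right)} = 3 + 2 z$
$\left(\left(c{\left(816 \right)} - 832129\right) - 604128\right) - 2916509 = \left(\left(\left(3 + 2 \cdot 816\right) - 832129\right) - 604128\right) - 2916509 = \left(\left(\left(3 + 1632\right) - 832129\right) - 604128\right) - 2916509 = \left(\left(1635 - 832129\right) - 604128\right) - 2916509 = \left(-830494 - 604128\right) - 2916509 = -1434622 - 2916509 = -4351131$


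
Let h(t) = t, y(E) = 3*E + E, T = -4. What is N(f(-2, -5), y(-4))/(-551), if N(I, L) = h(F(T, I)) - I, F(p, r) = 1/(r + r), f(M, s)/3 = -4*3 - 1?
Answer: -3041/42978 ≈ -0.070757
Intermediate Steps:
f(M, s) = -39 (f(M, s) = 3*(-4*3 - 1) = 3*(-12 - 1) = 3*(-13) = -39)
F(p, r) = 1/(2*r)
y(E) = 4*E
N(I, L) = 1/(2*I) - I
N(f(-2, -5), y(-4))/(-551) = ((1/2)/(-39) - 1*(-39))/(-551) = ((1/2)*(-1/39) + 39)*(-1/551) = (-1/78 + 39)*(-1/551) = (3041/78)*(-1/551) = -3041/42978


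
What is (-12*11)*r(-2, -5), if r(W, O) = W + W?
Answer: 528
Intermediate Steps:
r(W, O) = 2*W
(-12*11)*r(-2, -5) = (-12*11)*(2*(-2)) = -132*(-4) = 528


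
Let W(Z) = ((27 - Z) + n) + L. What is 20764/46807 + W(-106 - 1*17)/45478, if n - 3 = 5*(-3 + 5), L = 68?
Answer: 955117609/2128688746 ≈ 0.44869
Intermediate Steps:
n = 13 (n = 3 + 5*(-3 + 5) = 3 + 5*2 = 3 + 10 = 13)
W(Z) = 108 - Z (W(Z) = ((27 - Z) + 13) + 68 = (40 - Z) + 68 = 108 - Z)
20764/46807 + W(-106 - 1*17)/45478 = 20764/46807 + (108 - (-106 - 1*17))/45478 = 20764*(1/46807) + (108 - (-106 - 17))*(1/45478) = 20764/46807 + (108 - 1*(-123))*(1/45478) = 20764/46807 + (108 + 123)*(1/45478) = 20764/46807 + 231*(1/45478) = 20764/46807 + 231/45478 = 955117609/2128688746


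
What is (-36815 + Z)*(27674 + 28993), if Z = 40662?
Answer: 217997949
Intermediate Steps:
(-36815 + Z)*(27674 + 28993) = (-36815 + 40662)*(27674 + 28993) = 3847*56667 = 217997949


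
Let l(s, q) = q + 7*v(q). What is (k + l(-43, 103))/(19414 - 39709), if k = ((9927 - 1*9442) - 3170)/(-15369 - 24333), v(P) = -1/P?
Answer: -140399053/27664155090 ≈ -0.0050751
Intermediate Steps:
l(s, q) = q - 7/q (l(s, q) = q + 7*(-1/q) = q - 7/q)
k = 895/13234 (k = ((9927 - 9442) - 3170)/(-39702) = (485 - 3170)*(-1/39702) = -2685*(-1/39702) = 895/13234 ≈ 0.067629)
(k + l(-43, 103))/(19414 - 39709) = (895/13234 + (103 - 7/103))/(19414 - 39709) = (895/13234 + (103 - 7*1/103))/(-20295) = (895/13234 + (103 - 7/103))*(-1/20295) = (895/13234 + 10602/103)*(-1/20295) = (140399053/1363102)*(-1/20295) = -140399053/27664155090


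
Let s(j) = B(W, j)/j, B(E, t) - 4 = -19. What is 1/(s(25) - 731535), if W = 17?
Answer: -5/3657678 ≈ -1.3670e-6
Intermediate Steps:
B(E, t) = -15 (B(E, t) = 4 - 19 = -15)
s(j) = -15/j
1/(s(25) - 731535) = 1/(-15/25 - 731535) = 1/(-15*1/25 - 731535) = 1/(-⅗ - 731535) = 1/(-3657678/5) = -5/3657678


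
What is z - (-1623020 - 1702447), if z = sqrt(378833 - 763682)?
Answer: 3325467 + 3*I*sqrt(42761) ≈ 3.3255e+6 + 620.36*I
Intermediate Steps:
z = 3*I*sqrt(42761) (z = sqrt(-384849) = 3*I*sqrt(42761) ≈ 620.36*I)
z - (-1623020 - 1702447) = 3*I*sqrt(42761) - (-1623020 - 1702447) = 3*I*sqrt(42761) - 1*(-3325467) = 3*I*sqrt(42761) + 3325467 = 3325467 + 3*I*sqrt(42761)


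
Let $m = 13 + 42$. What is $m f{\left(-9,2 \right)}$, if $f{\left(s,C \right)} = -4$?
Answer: $-220$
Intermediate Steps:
$m = 55$
$m f{\left(-9,2 \right)} = 55 \left(-4\right) = -220$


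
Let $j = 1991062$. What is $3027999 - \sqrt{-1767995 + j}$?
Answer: $3027999 - \sqrt{223067} \approx 3.0275 \cdot 10^{6}$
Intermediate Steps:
$3027999 - \sqrt{-1767995 + j} = 3027999 - \sqrt{-1767995 + 1991062} = 3027999 - \sqrt{223067}$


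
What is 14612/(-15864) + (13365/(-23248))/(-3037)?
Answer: -128932024669/140008081008 ≈ -0.92089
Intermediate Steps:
14612/(-15864) + (13365/(-23248))/(-3037) = 14612*(-1/15864) + (13365*(-1/23248))*(-1/3037) = -3653/3966 - 13365/23248*(-1/3037) = -3653/3966 + 13365/70604176 = -128932024669/140008081008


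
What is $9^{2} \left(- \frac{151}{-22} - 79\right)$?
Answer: $- \frac{128547}{22} \approx -5843.0$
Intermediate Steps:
$9^{2} \left(- \frac{151}{-22} - 79\right) = 81 \left(\left(-151\right) \left(- \frac{1}{22}\right) - 79\right) = 81 \left(\frac{151}{22} - 79\right) = 81 \left(- \frac{1587}{22}\right) = - \frac{128547}{22}$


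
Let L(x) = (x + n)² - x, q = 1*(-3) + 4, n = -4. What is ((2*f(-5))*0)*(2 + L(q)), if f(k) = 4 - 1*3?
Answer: 0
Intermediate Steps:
f(k) = 1 (f(k) = 4 - 3 = 1)
q = 1 (q = -3 + 4 = 1)
L(x) = (-4 + x)² - x (L(x) = (x - 4)² - x = (-4 + x)² - x)
((2*f(-5))*0)*(2 + L(q)) = ((2*1)*0)*(2 + ((-4 + 1)² - 1*1)) = (2*0)*(2 + ((-3)² - 1)) = 0*(2 + (9 - 1)) = 0*(2 + 8) = 0*10 = 0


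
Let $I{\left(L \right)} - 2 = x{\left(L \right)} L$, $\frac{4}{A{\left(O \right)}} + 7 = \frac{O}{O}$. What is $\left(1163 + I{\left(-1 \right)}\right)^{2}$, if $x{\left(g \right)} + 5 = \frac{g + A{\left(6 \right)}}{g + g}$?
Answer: $\frac{49210225}{36} \approx 1.367 \cdot 10^{6}$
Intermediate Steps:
$A{\left(O \right)} = - \frac{2}{3}$ ($A{\left(O \right)} = \frac{4}{-7 + \frac{O}{O}} = \frac{4}{-7 + 1} = \frac{4}{-6} = 4 \left(- \frac{1}{6}\right) = - \frac{2}{3}$)
$x{\left(g \right)} = -5 + \frac{- \frac{2}{3} + g}{2 g}$ ($x{\left(g \right)} = -5 + \frac{g - \frac{2}{3}}{g + g} = -5 + \frac{- \frac{2}{3} + g}{2 g}$)
$I{\left(L \right)} = \frac{5}{3} - \frac{9 L}{2}$ ($I{\left(L \right)} = 2 + \frac{-2 - 27 L}{6 L} L = 2 - \left(\frac{1}{3} + \frac{9 L}{2}\right) = \frac{5}{3} - \frac{9 L}{2}$)
$\left(1163 + I{\left(-1 \right)}\right)^{2} = \left(1163 + \left(\frac{5}{3} - - \frac{9}{2}\right)\right)^{2} = \left(1163 + \left(\frac{5}{3} + \frac{9}{2}\right)\right)^{2} = \left(1163 + \frac{37}{6}\right)^{2} = \left(\frac{7015}{6}\right)^{2} = \frac{49210225}{36}$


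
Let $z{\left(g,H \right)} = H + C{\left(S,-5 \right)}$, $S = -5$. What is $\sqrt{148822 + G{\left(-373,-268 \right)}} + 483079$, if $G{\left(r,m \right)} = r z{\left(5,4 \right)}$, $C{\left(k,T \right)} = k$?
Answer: $483079 + \sqrt{149195} \approx 4.8347 \cdot 10^{5}$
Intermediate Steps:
$z{\left(g,H \right)} = -5 + H$ ($z{\left(g,H \right)} = H - 5 = -5 + H$)
$G{\left(r,m \right)} = - r$ ($G{\left(r,m \right)} = r \left(-5 + 4\right) = r \left(-1\right) = - r$)
$\sqrt{148822 + G{\left(-373,-268 \right)}} + 483079 = \sqrt{148822 - -373} + 483079 = \sqrt{148822 + 373} + 483079 = \sqrt{149195} + 483079 = 483079 + \sqrt{149195}$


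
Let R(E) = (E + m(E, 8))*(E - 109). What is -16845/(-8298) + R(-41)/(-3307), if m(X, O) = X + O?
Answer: -12133795/9147162 ≈ -1.3265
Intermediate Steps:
m(X, O) = O + X
R(E) = (-109 + E)*(8 + 2*E) (R(E) = (E + (8 + E))*(E - 109) = (8 + 2*E)*(-109 + E) = (-109 + E)*(8 + 2*E))
-16845/(-8298) + R(-41)/(-3307) = -16845/(-8298) + (-872 - 210*(-41) + 2*(-41)**2)/(-3307) = -16845*(-1/8298) + (-872 + 8610 + 2*1681)*(-1/3307) = 5615/2766 + (-872 + 8610 + 3362)*(-1/3307) = 5615/2766 + 11100*(-1/3307) = 5615/2766 - 11100/3307 = -12133795/9147162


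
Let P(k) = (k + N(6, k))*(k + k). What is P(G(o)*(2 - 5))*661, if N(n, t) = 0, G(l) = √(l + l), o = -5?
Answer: -118980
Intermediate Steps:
G(l) = √2*√l (G(l) = √(2*l) = √2*√l)
P(k) = 2*k² (P(k) = (k + 0)*(k + k) = k*(2*k) = 2*k²)
P(G(o)*(2 - 5))*661 = (2*((√2*√(-5))*(2 - 5))²)*661 = (2*((√2*(I*√5))*(-3))²)*661 = (2*((I*√10)*(-3))²)*661 = (2*(-3*I*√10)²)*661 = (2*(-90))*661 = -180*661 = -118980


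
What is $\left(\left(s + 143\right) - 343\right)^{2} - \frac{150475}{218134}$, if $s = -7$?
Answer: $\frac{9346673291}{218134} \approx 42848.0$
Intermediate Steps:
$\left(\left(s + 143\right) - 343\right)^{2} - \frac{150475}{218134} = \left(\left(-7 + 143\right) - 343\right)^{2} - \frac{150475}{218134} = \left(136 - 343\right)^{2} - 150475 \cdot \frac{1}{218134} = \left(-207\right)^{2} - \frac{150475}{218134} = 42849 - \frac{150475}{218134} = \frac{9346673291}{218134}$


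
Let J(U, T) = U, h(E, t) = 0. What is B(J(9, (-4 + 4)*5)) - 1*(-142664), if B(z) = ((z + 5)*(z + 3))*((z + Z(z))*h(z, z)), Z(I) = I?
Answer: 142664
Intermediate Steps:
B(z) = 0 (B(z) = ((z + 5)*(z + 3))*((z + z)*0) = ((5 + z)*(3 + z))*((2*z)*0) = ((3 + z)*(5 + z))*0 = 0)
B(J(9, (-4 + 4)*5)) - 1*(-142664) = 0 - 1*(-142664) = 0 + 142664 = 142664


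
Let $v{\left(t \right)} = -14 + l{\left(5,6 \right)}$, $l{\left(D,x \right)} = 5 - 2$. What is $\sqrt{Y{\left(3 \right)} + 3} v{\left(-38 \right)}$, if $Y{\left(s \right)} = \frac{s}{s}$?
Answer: $-22$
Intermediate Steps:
$l{\left(D,x \right)} = 3$ ($l{\left(D,x \right)} = 5 - 2 = 3$)
$Y{\left(s \right)} = 1$
$v{\left(t \right)} = -11$ ($v{\left(t \right)} = -14 + 3 = -11$)
$\sqrt{Y{\left(3 \right)} + 3} v{\left(-38 \right)} = \sqrt{1 + 3} \left(-11\right) = \sqrt{4} \left(-11\right) = 2 \left(-11\right) = -22$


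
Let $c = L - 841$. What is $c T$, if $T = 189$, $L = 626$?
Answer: $-40635$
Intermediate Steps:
$c = -215$ ($c = 626 - 841 = -215$)
$c T = \left(-215\right) 189 = -40635$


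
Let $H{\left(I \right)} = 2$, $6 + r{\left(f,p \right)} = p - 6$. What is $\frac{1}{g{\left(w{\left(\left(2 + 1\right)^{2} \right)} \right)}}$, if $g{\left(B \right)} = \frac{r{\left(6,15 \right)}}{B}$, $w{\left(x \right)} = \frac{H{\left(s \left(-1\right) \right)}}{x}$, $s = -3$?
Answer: $\frac{2}{27} \approx 0.074074$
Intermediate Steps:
$r{\left(f,p \right)} = -12 + p$ ($r{\left(f,p \right)} = -6 + \left(p - 6\right) = -6 + \left(-6 + p\right) = -12 + p$)
$w{\left(x \right)} = \frac{2}{x}$
$g{\left(B \right)} = \frac{3}{B}$ ($g{\left(B \right)} = \frac{-12 + 15}{B} = \frac{3}{B}$)
$\frac{1}{g{\left(w{\left(\left(2 + 1\right)^{2} \right)} \right)}} = \frac{1}{3 \frac{1}{2 \frac{1}{\left(2 + 1\right)^{2}}}} = \frac{1}{3 \frac{1}{2 \frac{1}{3^{2}}}} = \frac{1}{3 \frac{1}{2 \cdot \frac{1}{9}}} = \frac{1}{3 \frac{1}{\frac{2}{9}}} = \frac{1}{3 \cdot \frac{9}{2}} = \frac{1}{\frac{27}{2}} = \frac{2}{27}$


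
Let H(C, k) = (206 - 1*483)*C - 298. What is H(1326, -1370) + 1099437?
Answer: 731837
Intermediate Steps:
H(C, k) = -298 - 277*C (H(C, k) = (206 - 483)*C - 298 = -277*C - 298 = -298 - 277*C)
H(1326, -1370) + 1099437 = (-298 - 277*1326) + 1099437 = (-298 - 367302) + 1099437 = -367600 + 1099437 = 731837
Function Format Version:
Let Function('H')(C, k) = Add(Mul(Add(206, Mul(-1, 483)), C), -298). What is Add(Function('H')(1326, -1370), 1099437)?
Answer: 731837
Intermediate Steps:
Function('H')(C, k) = Add(-298, Mul(-277, C)) (Function('H')(C, k) = Add(Mul(Add(206, -483), C), -298) = Add(Mul(-277, C), -298) = Add(-298, Mul(-277, C)))
Add(Function('H')(1326, -1370), 1099437) = Add(Add(-298, Mul(-277, 1326)), 1099437) = Add(Add(-298, -367302), 1099437) = Add(-367600, 1099437) = 731837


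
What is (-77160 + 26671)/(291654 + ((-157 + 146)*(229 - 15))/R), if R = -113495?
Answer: -5730249055/33101273084 ≈ -0.17311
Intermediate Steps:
(-77160 + 26671)/(291654 + ((-157 + 146)*(229 - 15))/R) = (-77160 + 26671)/(291654 + ((-157 + 146)*(229 - 15))/(-113495)) = -50489/(291654 - 11*214*(-1/113495)) = -50489/(291654 - 2354*(-1/113495)) = -50489/(291654 + 2354/113495) = -50489/33101273084/113495 = -50489*113495/33101273084 = -5730249055/33101273084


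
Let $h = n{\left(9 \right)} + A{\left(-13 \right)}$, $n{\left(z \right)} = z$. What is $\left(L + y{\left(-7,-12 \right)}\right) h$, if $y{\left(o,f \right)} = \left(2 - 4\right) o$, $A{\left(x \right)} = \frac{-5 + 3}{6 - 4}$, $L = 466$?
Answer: $3840$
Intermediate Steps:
$A{\left(x \right)} = -1$ ($A{\left(x \right)} = - \frac{2}{2} = \left(-2\right) \frac{1}{2} = -1$)
$y{\left(o,f \right)} = - 2 o$
$h = 8$ ($h = 9 - 1 = 8$)
$\left(L + y{\left(-7,-12 \right)}\right) h = \left(466 - -14\right) 8 = \left(466 + 14\right) 8 = 480 \cdot 8 = 3840$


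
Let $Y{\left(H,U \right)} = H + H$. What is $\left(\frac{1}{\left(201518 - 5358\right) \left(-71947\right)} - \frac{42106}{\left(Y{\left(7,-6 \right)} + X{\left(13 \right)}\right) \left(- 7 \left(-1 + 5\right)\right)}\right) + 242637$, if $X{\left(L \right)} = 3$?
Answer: $\frac{407648110025879721}{1679461698880} \approx 2.4273 \cdot 10^{5}$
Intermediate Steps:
$Y{\left(H,U \right)} = 2 H$
$\left(\frac{1}{\left(201518 - 5358\right) \left(-71947\right)} - \frac{42106}{\left(Y{\left(7,-6 \right)} + X{\left(13 \right)}\right) \left(- 7 \left(-1 + 5\right)\right)}\right) + 242637 = \left(\frac{1}{\left(201518 - 5358\right) \left(-71947\right)} - \frac{42106}{\left(2 \cdot 7 + 3\right) \left(- 7 \left(-1 + 5\right)\right)}\right) + 242637 = \left(\frac{1}{196160} \left(- \frac{1}{71947}\right) - \frac{42106}{\left(14 + 3\right) \left(\left(-7\right) 4\right)}\right) + 242637 = \left(\frac{1}{196160} \left(- \frac{1}{71947}\right) - \frac{42106}{17 \left(-28\right)}\right) + 242637 = \left(- \frac{1}{14113123520} - \frac{42106}{-476}\right) + 242637 = \left(- \frac{1}{14113123520} - - \frac{21053}{238}\right) + 242637 = \left(- \frac{1}{14113123520} + \frac{21053}{238}\right) + 242637 = \frac{148561794733161}{1679461698880} + 242637 = \frac{407648110025879721}{1679461698880}$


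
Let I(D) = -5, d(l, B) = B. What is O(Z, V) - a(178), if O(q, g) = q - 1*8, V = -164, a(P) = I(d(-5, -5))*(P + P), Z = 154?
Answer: 1926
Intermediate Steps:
a(P) = -10*P (a(P) = -5*(P + P) = -10*P)
O(q, g) = -8 + q (O(q, g) = q - 8 = -8 + q)
O(Z, V) - a(178) = (-8 + 154) - (-10)*178 = 146 - 1*(-1780) = 146 + 1780 = 1926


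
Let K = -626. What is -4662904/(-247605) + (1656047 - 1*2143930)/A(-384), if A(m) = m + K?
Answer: 25102360651/50016210 ≈ 501.88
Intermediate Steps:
A(m) = -626 + m (A(m) = m - 626 = -626 + m)
-4662904/(-247605) + (1656047 - 1*2143930)/A(-384) = -4662904/(-247605) + (1656047 - 1*2143930)/(-626 - 384) = -4662904*(-1/247605) + (1656047 - 2143930)/(-1010) = 4662904/247605 - 487883*(-1/1010) = 4662904/247605 + 487883/1010 = 25102360651/50016210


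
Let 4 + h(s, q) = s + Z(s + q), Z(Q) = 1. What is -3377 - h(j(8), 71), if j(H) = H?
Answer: -3382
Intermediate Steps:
h(s, q) = -3 + s (h(s, q) = -4 + (s + 1) = -4 + (1 + s) = -3 + s)
-3377 - h(j(8), 71) = -3377 - (-3 + 8) = -3377 - 1*5 = -3377 - 5 = -3382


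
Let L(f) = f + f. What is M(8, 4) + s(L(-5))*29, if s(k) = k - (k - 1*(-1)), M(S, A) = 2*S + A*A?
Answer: 3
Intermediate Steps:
M(S, A) = A² + 2*S (M(S, A) = 2*S + A² = A² + 2*S)
L(f) = 2*f
s(k) = -1 (s(k) = k - (k + 1) = k - (1 + k) = k + (-1 - k) = -1)
M(8, 4) + s(L(-5))*29 = (4² + 2*8) - 1*29 = (16 + 16) - 29 = 32 - 29 = 3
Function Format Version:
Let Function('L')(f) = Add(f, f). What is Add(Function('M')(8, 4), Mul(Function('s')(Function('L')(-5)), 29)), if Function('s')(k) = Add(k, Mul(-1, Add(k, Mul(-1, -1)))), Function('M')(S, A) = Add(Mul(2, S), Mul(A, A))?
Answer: 3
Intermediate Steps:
Function('M')(S, A) = Add(Pow(A, 2), Mul(2, S)) (Function('M')(S, A) = Add(Mul(2, S), Pow(A, 2)) = Add(Pow(A, 2), Mul(2, S)))
Function('L')(f) = Mul(2, f)
Function('s')(k) = -1 (Function('s')(k) = Add(k, Mul(-1, Add(k, 1))) = Add(k, Mul(-1, Add(1, k))) = Add(k, Add(-1, Mul(-1, k))) = -1)
Add(Function('M')(8, 4), Mul(Function('s')(Function('L')(-5)), 29)) = Add(Add(Pow(4, 2), Mul(2, 8)), Mul(-1, 29)) = Add(Add(16, 16), -29) = Add(32, -29) = 3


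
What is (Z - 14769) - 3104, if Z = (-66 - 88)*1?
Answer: -18027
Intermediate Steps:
Z = -154 (Z = -154*1 = -154)
(Z - 14769) - 3104 = (-154 - 14769) - 3104 = -14923 - 3104 = -18027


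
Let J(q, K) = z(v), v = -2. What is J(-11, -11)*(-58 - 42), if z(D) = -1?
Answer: 100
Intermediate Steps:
J(q, K) = -1
J(-11, -11)*(-58 - 42) = -(-58 - 42) = -1*(-100) = 100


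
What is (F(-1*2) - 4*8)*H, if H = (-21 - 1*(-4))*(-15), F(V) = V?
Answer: -8670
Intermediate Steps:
H = 255 (H = (-21 + 4)*(-15) = -17*(-15) = 255)
(F(-1*2) - 4*8)*H = (-1*2 - 4*8)*255 = (-2 - 32)*255 = -34*255 = -8670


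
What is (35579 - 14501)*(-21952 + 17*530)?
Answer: -272791476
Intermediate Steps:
(35579 - 14501)*(-21952 + 17*530) = 21078*(-21952 + 9010) = 21078*(-12942) = -272791476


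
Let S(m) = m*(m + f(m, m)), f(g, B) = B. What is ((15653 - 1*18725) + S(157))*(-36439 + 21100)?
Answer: -709060614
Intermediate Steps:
S(m) = 2*m² (S(m) = m*(m + m) = m*(2*m) = 2*m²)
((15653 - 1*18725) + S(157))*(-36439 + 21100) = ((15653 - 1*18725) + 2*157²)*(-36439 + 21100) = ((15653 - 18725) + 2*24649)*(-15339) = (-3072 + 49298)*(-15339) = 46226*(-15339) = -709060614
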